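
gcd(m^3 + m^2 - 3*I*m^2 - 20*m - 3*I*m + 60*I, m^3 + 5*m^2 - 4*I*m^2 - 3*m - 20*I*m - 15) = m^2 + m*(5 - 3*I) - 15*I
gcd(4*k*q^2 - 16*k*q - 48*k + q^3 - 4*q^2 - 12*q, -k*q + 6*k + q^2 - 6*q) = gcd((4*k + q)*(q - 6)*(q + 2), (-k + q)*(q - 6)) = q - 6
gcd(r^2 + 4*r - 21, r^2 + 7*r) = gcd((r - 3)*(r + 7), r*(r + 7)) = r + 7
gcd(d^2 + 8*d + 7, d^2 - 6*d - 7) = d + 1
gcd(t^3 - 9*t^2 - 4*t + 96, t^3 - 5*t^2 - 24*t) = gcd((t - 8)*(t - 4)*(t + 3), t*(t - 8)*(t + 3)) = t^2 - 5*t - 24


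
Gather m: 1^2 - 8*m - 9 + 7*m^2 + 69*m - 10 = 7*m^2 + 61*m - 18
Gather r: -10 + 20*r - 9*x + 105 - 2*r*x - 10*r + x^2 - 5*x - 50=r*(10 - 2*x) + x^2 - 14*x + 45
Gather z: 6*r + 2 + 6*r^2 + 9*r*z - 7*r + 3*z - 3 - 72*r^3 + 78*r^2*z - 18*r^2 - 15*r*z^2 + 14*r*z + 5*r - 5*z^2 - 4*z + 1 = -72*r^3 - 12*r^2 + 4*r + z^2*(-15*r - 5) + z*(78*r^2 + 23*r - 1)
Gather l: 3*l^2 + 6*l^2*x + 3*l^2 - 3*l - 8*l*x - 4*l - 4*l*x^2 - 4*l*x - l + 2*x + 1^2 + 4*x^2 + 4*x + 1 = l^2*(6*x + 6) + l*(-4*x^2 - 12*x - 8) + 4*x^2 + 6*x + 2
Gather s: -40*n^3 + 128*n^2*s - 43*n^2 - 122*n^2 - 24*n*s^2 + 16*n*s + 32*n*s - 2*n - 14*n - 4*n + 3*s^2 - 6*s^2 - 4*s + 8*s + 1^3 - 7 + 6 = -40*n^3 - 165*n^2 - 20*n + s^2*(-24*n - 3) + s*(128*n^2 + 48*n + 4)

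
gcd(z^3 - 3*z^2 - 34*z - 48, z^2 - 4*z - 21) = z + 3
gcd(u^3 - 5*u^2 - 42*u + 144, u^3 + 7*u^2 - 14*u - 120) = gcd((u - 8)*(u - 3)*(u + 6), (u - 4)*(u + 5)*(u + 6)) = u + 6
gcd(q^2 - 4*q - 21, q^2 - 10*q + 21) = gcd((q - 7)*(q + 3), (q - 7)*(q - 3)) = q - 7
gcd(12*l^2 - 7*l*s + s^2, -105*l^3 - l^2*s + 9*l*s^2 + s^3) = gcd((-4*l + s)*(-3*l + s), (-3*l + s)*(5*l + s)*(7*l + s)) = -3*l + s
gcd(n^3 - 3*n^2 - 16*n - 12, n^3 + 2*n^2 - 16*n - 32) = n + 2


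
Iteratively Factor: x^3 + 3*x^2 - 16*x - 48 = (x - 4)*(x^2 + 7*x + 12) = (x - 4)*(x + 4)*(x + 3)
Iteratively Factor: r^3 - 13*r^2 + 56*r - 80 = (r - 5)*(r^2 - 8*r + 16) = (r - 5)*(r - 4)*(r - 4)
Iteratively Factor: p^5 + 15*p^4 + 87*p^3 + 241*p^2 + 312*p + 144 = (p + 4)*(p^4 + 11*p^3 + 43*p^2 + 69*p + 36) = (p + 1)*(p + 4)*(p^3 + 10*p^2 + 33*p + 36) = (p + 1)*(p + 3)*(p + 4)*(p^2 + 7*p + 12) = (p + 1)*(p + 3)^2*(p + 4)*(p + 4)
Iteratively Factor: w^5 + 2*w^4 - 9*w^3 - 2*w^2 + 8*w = (w + 1)*(w^4 + w^3 - 10*w^2 + 8*w) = (w + 1)*(w + 4)*(w^3 - 3*w^2 + 2*w) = (w - 1)*(w + 1)*(w + 4)*(w^2 - 2*w) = (w - 2)*(w - 1)*(w + 1)*(w + 4)*(w)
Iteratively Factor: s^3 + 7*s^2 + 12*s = (s + 4)*(s^2 + 3*s) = (s + 3)*(s + 4)*(s)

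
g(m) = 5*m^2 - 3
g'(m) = 10*m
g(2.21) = 21.42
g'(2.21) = 22.10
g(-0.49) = -1.80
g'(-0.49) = -4.90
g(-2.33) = 24.14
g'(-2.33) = -23.30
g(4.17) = 83.94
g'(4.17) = 41.70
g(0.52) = -1.65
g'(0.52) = 5.20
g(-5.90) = 171.05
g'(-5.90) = -59.00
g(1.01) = 2.10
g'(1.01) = 10.10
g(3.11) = 45.36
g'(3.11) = 31.10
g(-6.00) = 177.00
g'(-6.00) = -60.00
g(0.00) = -3.00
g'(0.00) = 0.00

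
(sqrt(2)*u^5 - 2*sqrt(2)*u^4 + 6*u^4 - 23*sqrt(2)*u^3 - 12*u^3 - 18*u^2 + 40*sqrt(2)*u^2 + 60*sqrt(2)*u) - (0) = sqrt(2)*u^5 - 2*sqrt(2)*u^4 + 6*u^4 - 23*sqrt(2)*u^3 - 12*u^3 - 18*u^2 + 40*sqrt(2)*u^2 + 60*sqrt(2)*u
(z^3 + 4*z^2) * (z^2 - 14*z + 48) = z^5 - 10*z^4 - 8*z^3 + 192*z^2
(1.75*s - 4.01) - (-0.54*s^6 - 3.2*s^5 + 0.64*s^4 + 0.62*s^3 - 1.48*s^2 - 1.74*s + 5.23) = 0.54*s^6 + 3.2*s^5 - 0.64*s^4 - 0.62*s^3 + 1.48*s^2 + 3.49*s - 9.24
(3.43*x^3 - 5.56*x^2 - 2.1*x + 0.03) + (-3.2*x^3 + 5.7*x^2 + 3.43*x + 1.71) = 0.23*x^3 + 0.140000000000001*x^2 + 1.33*x + 1.74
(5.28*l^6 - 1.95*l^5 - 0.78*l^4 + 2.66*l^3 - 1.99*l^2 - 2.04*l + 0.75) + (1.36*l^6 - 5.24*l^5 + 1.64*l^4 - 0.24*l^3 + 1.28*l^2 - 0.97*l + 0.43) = 6.64*l^6 - 7.19*l^5 + 0.86*l^4 + 2.42*l^3 - 0.71*l^2 - 3.01*l + 1.18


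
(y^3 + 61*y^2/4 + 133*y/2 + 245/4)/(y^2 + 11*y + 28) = (4*y^2 + 33*y + 35)/(4*(y + 4))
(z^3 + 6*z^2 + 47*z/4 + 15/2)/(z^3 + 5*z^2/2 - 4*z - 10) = (z + 3/2)/(z - 2)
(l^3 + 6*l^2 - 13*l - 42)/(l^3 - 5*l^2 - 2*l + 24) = (l + 7)/(l - 4)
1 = 1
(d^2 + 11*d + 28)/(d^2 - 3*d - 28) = (d + 7)/(d - 7)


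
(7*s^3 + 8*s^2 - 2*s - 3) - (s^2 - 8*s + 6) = 7*s^3 + 7*s^2 + 6*s - 9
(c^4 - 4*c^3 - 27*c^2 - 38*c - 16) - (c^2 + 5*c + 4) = c^4 - 4*c^3 - 28*c^2 - 43*c - 20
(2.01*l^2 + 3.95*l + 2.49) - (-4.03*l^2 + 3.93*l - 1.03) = 6.04*l^2 + 0.02*l + 3.52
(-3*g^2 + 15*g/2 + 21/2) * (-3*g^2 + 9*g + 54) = 9*g^4 - 99*g^3/2 - 126*g^2 + 999*g/2 + 567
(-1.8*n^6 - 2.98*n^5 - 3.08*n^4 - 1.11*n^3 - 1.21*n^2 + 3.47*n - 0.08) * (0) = 0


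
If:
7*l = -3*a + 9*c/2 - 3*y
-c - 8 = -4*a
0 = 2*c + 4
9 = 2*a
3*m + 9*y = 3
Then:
No Solution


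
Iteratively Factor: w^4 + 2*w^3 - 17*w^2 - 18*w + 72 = (w + 4)*(w^3 - 2*w^2 - 9*w + 18) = (w - 2)*(w + 4)*(w^2 - 9) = (w - 3)*(w - 2)*(w + 4)*(w + 3)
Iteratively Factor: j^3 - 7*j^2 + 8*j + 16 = (j + 1)*(j^2 - 8*j + 16) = (j - 4)*(j + 1)*(j - 4)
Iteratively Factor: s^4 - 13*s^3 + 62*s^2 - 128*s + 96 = (s - 4)*(s^3 - 9*s^2 + 26*s - 24) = (s - 4)*(s - 2)*(s^2 - 7*s + 12) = (s - 4)*(s - 3)*(s - 2)*(s - 4)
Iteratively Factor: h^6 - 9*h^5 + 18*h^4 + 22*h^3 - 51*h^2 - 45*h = (h - 3)*(h^5 - 6*h^4 + 22*h^2 + 15*h) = h*(h - 3)*(h^4 - 6*h^3 + 22*h + 15) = h*(h - 5)*(h - 3)*(h^3 - h^2 - 5*h - 3) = h*(h - 5)*(h - 3)*(h + 1)*(h^2 - 2*h - 3) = h*(h - 5)*(h - 3)^2*(h + 1)*(h + 1)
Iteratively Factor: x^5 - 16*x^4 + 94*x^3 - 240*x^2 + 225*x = (x - 5)*(x^4 - 11*x^3 + 39*x^2 - 45*x) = x*(x - 5)*(x^3 - 11*x^2 + 39*x - 45) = x*(x - 5)*(x - 3)*(x^2 - 8*x + 15) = x*(x - 5)*(x - 3)^2*(x - 5)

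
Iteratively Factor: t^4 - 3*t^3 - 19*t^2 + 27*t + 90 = (t + 3)*(t^3 - 6*t^2 - t + 30) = (t - 5)*(t + 3)*(t^2 - t - 6) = (t - 5)*(t + 2)*(t + 3)*(t - 3)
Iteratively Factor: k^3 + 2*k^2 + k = (k + 1)*(k^2 + k) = k*(k + 1)*(k + 1)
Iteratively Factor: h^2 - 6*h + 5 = (h - 1)*(h - 5)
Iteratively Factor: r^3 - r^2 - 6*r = (r - 3)*(r^2 + 2*r) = r*(r - 3)*(r + 2)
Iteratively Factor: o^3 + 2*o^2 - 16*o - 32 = (o - 4)*(o^2 + 6*o + 8) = (o - 4)*(o + 4)*(o + 2)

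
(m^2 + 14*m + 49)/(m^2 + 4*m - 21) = (m + 7)/(m - 3)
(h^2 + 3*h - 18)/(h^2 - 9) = (h + 6)/(h + 3)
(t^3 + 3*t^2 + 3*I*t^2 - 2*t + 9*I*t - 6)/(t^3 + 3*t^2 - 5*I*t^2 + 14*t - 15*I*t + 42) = (t + I)/(t - 7*I)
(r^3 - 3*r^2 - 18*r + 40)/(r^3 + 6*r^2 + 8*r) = (r^2 - 7*r + 10)/(r*(r + 2))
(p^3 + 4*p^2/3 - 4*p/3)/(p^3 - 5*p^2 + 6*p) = (3*p^2 + 4*p - 4)/(3*(p^2 - 5*p + 6))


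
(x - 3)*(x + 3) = x^2 - 9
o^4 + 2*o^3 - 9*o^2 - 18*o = o*(o - 3)*(o + 2)*(o + 3)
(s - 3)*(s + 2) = s^2 - s - 6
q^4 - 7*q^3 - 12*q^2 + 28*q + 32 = (q - 8)*(q - 2)*(q + 1)*(q + 2)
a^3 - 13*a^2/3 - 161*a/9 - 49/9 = (a - 7)*(a + 1/3)*(a + 7/3)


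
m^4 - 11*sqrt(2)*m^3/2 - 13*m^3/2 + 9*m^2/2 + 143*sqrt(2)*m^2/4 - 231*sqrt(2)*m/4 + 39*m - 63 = (m - 7/2)*(m - 3)*(m - 6*sqrt(2))*(m + sqrt(2)/2)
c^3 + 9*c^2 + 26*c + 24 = (c + 2)*(c + 3)*(c + 4)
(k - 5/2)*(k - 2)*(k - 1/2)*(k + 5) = k^4 - 71*k^2/4 + 135*k/4 - 25/2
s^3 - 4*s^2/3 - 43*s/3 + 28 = (s - 3)*(s - 7/3)*(s + 4)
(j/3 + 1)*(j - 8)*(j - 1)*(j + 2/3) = j^4/3 - 16*j^3/9 - 23*j^2/3 + 34*j/9 + 16/3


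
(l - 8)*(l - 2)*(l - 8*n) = l^3 - 8*l^2*n - 10*l^2 + 80*l*n + 16*l - 128*n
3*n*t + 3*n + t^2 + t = (3*n + t)*(t + 1)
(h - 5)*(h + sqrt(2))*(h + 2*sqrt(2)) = h^3 - 5*h^2 + 3*sqrt(2)*h^2 - 15*sqrt(2)*h + 4*h - 20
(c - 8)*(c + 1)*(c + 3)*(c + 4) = c^4 - 45*c^2 - 140*c - 96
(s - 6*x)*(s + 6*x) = s^2 - 36*x^2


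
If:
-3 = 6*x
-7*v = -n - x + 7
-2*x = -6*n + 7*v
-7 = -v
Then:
No Solution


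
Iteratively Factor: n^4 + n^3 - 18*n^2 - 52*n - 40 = (n + 2)*(n^3 - n^2 - 16*n - 20) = (n - 5)*(n + 2)*(n^2 + 4*n + 4) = (n - 5)*(n + 2)^2*(n + 2)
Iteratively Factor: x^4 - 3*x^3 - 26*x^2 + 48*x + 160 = (x + 2)*(x^3 - 5*x^2 - 16*x + 80) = (x - 5)*(x + 2)*(x^2 - 16) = (x - 5)*(x - 4)*(x + 2)*(x + 4)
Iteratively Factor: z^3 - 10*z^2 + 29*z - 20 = (z - 5)*(z^2 - 5*z + 4) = (z - 5)*(z - 1)*(z - 4)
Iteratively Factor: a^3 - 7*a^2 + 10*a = (a - 2)*(a^2 - 5*a) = (a - 5)*(a - 2)*(a)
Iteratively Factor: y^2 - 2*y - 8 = (y - 4)*(y + 2)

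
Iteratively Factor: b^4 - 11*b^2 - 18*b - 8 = (b + 1)*(b^3 - b^2 - 10*b - 8) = (b + 1)*(b + 2)*(b^2 - 3*b - 4) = (b + 1)^2*(b + 2)*(b - 4)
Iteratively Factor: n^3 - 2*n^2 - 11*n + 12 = (n + 3)*(n^2 - 5*n + 4) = (n - 1)*(n + 3)*(n - 4)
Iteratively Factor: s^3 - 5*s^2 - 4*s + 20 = (s - 5)*(s^2 - 4) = (s - 5)*(s - 2)*(s + 2)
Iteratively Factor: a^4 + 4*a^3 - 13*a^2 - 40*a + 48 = (a + 4)*(a^3 - 13*a + 12) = (a - 1)*(a + 4)*(a^2 + a - 12) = (a - 3)*(a - 1)*(a + 4)*(a + 4)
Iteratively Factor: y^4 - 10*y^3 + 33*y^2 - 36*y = (y - 3)*(y^3 - 7*y^2 + 12*y) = (y - 4)*(y - 3)*(y^2 - 3*y) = y*(y - 4)*(y - 3)*(y - 3)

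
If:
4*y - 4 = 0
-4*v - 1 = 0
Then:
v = -1/4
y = 1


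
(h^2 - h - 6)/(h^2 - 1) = (h^2 - h - 6)/(h^2 - 1)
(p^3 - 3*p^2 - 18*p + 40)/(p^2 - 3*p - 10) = (p^2 + 2*p - 8)/(p + 2)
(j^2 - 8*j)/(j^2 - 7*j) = (j - 8)/(j - 7)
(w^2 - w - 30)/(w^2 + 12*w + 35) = (w - 6)/(w + 7)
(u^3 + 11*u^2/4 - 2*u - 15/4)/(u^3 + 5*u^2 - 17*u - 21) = (4*u^2 + 7*u - 15)/(4*(u^2 + 4*u - 21))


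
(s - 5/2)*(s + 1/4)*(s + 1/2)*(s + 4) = s^4 + 9*s^3/4 - 35*s^2/4 - 117*s/16 - 5/4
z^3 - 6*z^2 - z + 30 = (z - 5)*(z - 3)*(z + 2)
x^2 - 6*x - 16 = (x - 8)*(x + 2)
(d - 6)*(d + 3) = d^2 - 3*d - 18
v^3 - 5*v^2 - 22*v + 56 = (v - 7)*(v - 2)*(v + 4)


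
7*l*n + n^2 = n*(7*l + n)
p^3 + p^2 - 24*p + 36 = (p - 3)*(p - 2)*(p + 6)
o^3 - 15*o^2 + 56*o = o*(o - 8)*(o - 7)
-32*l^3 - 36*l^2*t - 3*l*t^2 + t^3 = (-8*l + t)*(l + t)*(4*l + t)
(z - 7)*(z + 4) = z^2 - 3*z - 28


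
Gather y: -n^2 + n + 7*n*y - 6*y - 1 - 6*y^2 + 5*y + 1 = -n^2 + n - 6*y^2 + y*(7*n - 1)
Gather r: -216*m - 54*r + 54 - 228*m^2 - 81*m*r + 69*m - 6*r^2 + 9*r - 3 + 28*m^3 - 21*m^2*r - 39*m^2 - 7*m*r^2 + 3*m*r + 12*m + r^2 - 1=28*m^3 - 267*m^2 - 135*m + r^2*(-7*m - 5) + r*(-21*m^2 - 78*m - 45) + 50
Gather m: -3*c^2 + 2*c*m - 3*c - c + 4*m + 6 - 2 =-3*c^2 - 4*c + m*(2*c + 4) + 4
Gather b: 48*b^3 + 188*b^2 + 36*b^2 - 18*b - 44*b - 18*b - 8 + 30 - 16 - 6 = 48*b^3 + 224*b^2 - 80*b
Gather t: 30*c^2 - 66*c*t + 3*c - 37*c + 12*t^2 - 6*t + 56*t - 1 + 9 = 30*c^2 - 34*c + 12*t^2 + t*(50 - 66*c) + 8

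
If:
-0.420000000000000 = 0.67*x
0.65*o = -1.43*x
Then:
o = 1.38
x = -0.63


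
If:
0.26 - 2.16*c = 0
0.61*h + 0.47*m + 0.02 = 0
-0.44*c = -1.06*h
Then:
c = 0.12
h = 0.05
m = -0.11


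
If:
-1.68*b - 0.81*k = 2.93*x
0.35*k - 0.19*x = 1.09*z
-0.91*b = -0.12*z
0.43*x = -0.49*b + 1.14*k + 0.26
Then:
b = -0.01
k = -0.21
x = 0.06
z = -0.08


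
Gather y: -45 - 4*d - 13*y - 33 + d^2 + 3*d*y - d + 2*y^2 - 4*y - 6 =d^2 - 5*d + 2*y^2 + y*(3*d - 17) - 84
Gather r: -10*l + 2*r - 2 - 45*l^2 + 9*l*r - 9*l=-45*l^2 - 19*l + r*(9*l + 2) - 2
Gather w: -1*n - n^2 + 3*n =-n^2 + 2*n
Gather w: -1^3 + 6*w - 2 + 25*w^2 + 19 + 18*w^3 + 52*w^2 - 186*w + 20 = 18*w^3 + 77*w^2 - 180*w + 36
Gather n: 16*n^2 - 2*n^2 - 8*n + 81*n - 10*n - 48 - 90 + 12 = 14*n^2 + 63*n - 126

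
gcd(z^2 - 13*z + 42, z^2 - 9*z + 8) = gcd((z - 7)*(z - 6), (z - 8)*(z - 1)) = 1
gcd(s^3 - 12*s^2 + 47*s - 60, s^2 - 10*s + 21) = s - 3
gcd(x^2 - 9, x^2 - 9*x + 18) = x - 3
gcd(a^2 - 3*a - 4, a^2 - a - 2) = a + 1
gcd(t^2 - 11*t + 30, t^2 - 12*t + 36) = t - 6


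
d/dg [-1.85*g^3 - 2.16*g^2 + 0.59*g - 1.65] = -5.55*g^2 - 4.32*g + 0.59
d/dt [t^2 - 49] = 2*t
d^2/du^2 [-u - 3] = 0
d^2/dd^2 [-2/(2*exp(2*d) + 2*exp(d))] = ((exp(d) + 1)*(4*exp(d) + 1) - 2*(2*exp(d) + 1)^2)*exp(-d)/(exp(d) + 1)^3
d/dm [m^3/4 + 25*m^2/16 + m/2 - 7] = 3*m^2/4 + 25*m/8 + 1/2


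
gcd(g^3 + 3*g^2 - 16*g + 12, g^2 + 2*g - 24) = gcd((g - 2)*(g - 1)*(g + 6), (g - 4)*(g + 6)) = g + 6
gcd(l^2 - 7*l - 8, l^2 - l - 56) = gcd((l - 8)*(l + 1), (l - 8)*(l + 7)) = l - 8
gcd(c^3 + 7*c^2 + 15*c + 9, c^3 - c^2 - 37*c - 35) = c + 1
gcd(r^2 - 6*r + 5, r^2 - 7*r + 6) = r - 1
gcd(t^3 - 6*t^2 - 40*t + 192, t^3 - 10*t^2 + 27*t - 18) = 1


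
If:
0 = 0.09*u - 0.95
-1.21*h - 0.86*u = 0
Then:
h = -7.50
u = 10.56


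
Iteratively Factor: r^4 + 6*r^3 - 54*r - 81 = (r + 3)*(r^3 + 3*r^2 - 9*r - 27) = (r - 3)*(r + 3)*(r^2 + 6*r + 9) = (r - 3)*(r + 3)^2*(r + 3)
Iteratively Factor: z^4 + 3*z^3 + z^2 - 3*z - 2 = (z - 1)*(z^3 + 4*z^2 + 5*z + 2) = (z - 1)*(z + 2)*(z^2 + 2*z + 1) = (z - 1)*(z + 1)*(z + 2)*(z + 1)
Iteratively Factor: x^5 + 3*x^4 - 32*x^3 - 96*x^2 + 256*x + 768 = (x - 4)*(x^4 + 7*x^3 - 4*x^2 - 112*x - 192) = (x - 4)*(x + 4)*(x^3 + 3*x^2 - 16*x - 48) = (x - 4)*(x + 4)^2*(x^2 - x - 12) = (x - 4)^2*(x + 4)^2*(x + 3)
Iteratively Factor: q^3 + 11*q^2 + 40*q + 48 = (q + 3)*(q^2 + 8*q + 16) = (q + 3)*(q + 4)*(q + 4)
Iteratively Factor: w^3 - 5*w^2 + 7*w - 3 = (w - 1)*(w^2 - 4*w + 3) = (w - 3)*(w - 1)*(w - 1)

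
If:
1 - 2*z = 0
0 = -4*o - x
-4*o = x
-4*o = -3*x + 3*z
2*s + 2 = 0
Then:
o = -3/32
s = -1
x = 3/8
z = 1/2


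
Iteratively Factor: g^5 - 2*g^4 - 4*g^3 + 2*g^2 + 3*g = (g + 1)*(g^4 - 3*g^3 - g^2 + 3*g) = g*(g + 1)*(g^3 - 3*g^2 - g + 3) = g*(g + 1)^2*(g^2 - 4*g + 3) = g*(g - 1)*(g + 1)^2*(g - 3)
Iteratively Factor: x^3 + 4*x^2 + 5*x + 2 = (x + 1)*(x^2 + 3*x + 2) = (x + 1)^2*(x + 2)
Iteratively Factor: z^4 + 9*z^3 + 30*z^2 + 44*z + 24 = (z + 2)*(z^3 + 7*z^2 + 16*z + 12) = (z + 2)^2*(z^2 + 5*z + 6) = (z + 2)^2*(z + 3)*(z + 2)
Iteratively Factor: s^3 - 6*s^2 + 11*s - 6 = (s - 3)*(s^2 - 3*s + 2) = (s - 3)*(s - 1)*(s - 2)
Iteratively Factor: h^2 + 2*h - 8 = (h - 2)*(h + 4)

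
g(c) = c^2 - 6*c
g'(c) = 2*c - 6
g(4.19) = -7.58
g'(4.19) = 2.38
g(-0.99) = 6.92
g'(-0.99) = -7.98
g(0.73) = -3.85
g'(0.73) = -4.54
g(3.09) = -8.99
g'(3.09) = 0.18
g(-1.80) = 14.04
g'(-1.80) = -9.60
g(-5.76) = 67.74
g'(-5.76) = -17.52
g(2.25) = -8.44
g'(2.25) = -1.50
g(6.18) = 1.11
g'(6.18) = 6.36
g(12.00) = 72.00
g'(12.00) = 18.00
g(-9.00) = 135.00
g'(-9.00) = -24.00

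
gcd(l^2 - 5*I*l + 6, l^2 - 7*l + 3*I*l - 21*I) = 1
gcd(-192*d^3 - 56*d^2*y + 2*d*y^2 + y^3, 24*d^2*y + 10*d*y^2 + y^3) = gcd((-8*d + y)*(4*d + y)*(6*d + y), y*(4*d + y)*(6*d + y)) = 24*d^2 + 10*d*y + y^2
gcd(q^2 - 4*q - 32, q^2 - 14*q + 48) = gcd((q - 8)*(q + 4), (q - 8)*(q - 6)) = q - 8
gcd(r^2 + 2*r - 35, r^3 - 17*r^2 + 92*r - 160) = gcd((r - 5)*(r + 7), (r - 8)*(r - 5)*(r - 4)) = r - 5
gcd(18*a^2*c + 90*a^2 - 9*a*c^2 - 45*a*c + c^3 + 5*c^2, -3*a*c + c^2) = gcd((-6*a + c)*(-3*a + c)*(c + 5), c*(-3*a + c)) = 3*a - c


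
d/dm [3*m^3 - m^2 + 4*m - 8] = 9*m^2 - 2*m + 4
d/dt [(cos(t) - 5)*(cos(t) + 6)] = -sin(t) - sin(2*t)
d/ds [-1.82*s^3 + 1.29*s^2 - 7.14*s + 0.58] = -5.46*s^2 + 2.58*s - 7.14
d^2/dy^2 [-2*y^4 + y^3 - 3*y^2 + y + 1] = -24*y^2 + 6*y - 6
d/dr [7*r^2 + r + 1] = 14*r + 1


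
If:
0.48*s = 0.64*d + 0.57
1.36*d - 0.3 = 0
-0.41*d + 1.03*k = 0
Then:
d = 0.22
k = 0.09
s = 1.48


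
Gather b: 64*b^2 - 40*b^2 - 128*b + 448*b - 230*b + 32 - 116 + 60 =24*b^2 + 90*b - 24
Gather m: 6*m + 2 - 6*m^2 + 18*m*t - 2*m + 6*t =-6*m^2 + m*(18*t + 4) + 6*t + 2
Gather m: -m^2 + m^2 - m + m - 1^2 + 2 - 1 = 0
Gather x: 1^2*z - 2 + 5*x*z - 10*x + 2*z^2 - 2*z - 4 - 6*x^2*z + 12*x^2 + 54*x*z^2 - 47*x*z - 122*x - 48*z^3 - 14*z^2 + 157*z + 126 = x^2*(12 - 6*z) + x*(54*z^2 - 42*z - 132) - 48*z^3 - 12*z^2 + 156*z + 120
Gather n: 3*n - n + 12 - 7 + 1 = 2*n + 6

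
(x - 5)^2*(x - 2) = x^3 - 12*x^2 + 45*x - 50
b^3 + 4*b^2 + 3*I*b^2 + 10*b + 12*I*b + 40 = (b + 4)*(b - 2*I)*(b + 5*I)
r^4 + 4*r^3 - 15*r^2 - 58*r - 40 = (r - 4)*(r + 1)*(r + 2)*(r + 5)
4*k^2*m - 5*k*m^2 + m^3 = m*(-4*k + m)*(-k + m)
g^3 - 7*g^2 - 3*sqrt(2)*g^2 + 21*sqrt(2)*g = g*(g - 7)*(g - 3*sqrt(2))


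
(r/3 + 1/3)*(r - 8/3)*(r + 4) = r^3/3 + 7*r^2/9 - 28*r/9 - 32/9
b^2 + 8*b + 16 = (b + 4)^2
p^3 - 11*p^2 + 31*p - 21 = (p - 7)*(p - 3)*(p - 1)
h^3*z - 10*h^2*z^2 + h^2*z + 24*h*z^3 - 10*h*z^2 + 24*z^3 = (h - 6*z)*(h - 4*z)*(h*z + z)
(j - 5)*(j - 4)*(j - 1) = j^3 - 10*j^2 + 29*j - 20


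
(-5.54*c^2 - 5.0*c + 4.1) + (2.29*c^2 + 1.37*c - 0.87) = -3.25*c^2 - 3.63*c + 3.23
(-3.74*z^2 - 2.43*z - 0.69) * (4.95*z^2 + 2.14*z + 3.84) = -18.513*z^4 - 20.0321*z^3 - 22.9773*z^2 - 10.8078*z - 2.6496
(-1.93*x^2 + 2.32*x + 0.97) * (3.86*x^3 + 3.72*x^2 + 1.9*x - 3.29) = -7.4498*x^5 + 1.7756*x^4 + 8.7076*x^3 + 14.3661*x^2 - 5.7898*x - 3.1913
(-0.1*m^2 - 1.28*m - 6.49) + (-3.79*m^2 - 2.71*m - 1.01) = -3.89*m^2 - 3.99*m - 7.5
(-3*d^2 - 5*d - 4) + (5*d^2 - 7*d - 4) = 2*d^2 - 12*d - 8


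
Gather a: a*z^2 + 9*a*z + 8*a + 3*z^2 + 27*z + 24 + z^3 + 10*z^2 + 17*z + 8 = a*(z^2 + 9*z + 8) + z^3 + 13*z^2 + 44*z + 32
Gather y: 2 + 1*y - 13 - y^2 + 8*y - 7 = -y^2 + 9*y - 18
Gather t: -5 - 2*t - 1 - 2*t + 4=-4*t - 2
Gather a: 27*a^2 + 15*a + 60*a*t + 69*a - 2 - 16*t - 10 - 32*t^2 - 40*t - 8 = 27*a^2 + a*(60*t + 84) - 32*t^2 - 56*t - 20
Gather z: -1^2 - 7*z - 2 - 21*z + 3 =-28*z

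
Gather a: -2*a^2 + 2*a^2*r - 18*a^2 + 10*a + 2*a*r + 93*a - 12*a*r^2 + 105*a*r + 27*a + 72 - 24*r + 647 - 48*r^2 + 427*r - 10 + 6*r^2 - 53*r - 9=a^2*(2*r - 20) + a*(-12*r^2 + 107*r + 130) - 42*r^2 + 350*r + 700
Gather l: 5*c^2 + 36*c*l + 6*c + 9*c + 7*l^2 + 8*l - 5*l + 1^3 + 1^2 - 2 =5*c^2 + 15*c + 7*l^2 + l*(36*c + 3)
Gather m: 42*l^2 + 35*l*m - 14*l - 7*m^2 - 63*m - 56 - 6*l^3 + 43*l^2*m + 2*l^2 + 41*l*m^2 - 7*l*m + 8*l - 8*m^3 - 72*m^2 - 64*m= -6*l^3 + 44*l^2 - 6*l - 8*m^3 + m^2*(41*l - 79) + m*(43*l^2 + 28*l - 127) - 56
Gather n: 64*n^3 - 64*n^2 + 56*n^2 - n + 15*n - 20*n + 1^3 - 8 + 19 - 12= 64*n^3 - 8*n^2 - 6*n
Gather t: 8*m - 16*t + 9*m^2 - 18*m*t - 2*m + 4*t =9*m^2 + 6*m + t*(-18*m - 12)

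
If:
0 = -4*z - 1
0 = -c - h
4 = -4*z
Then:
No Solution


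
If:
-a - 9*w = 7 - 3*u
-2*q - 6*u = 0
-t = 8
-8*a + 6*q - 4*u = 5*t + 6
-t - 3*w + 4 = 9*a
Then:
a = 211/137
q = -405/137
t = -8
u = 135/137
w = -85/137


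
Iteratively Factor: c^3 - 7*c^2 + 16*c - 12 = (c - 3)*(c^2 - 4*c + 4) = (c - 3)*(c - 2)*(c - 2)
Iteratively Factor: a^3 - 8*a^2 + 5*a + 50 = (a + 2)*(a^2 - 10*a + 25) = (a - 5)*(a + 2)*(a - 5)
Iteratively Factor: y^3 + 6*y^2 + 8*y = (y + 4)*(y^2 + 2*y) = y*(y + 4)*(y + 2)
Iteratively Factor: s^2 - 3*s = (s - 3)*(s)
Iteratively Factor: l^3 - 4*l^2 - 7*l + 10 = (l - 5)*(l^2 + l - 2) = (l - 5)*(l + 2)*(l - 1)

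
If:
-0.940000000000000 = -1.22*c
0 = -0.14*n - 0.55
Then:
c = 0.77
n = -3.93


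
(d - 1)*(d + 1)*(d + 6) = d^3 + 6*d^2 - d - 6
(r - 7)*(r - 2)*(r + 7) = r^3 - 2*r^2 - 49*r + 98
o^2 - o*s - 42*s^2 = (o - 7*s)*(o + 6*s)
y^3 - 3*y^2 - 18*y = y*(y - 6)*(y + 3)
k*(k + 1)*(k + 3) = k^3 + 4*k^2 + 3*k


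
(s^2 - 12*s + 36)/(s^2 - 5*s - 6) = (s - 6)/(s + 1)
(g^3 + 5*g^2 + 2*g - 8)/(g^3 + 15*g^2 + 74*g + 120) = (g^2 + g - 2)/(g^2 + 11*g + 30)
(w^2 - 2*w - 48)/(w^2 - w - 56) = (w + 6)/(w + 7)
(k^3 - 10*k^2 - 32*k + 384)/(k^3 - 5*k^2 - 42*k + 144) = (k - 8)/(k - 3)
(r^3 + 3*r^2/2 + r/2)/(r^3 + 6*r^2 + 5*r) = (r + 1/2)/(r + 5)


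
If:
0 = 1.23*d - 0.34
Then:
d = 0.28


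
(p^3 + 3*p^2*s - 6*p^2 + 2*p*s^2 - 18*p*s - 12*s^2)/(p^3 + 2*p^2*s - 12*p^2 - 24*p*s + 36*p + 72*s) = (p + s)/(p - 6)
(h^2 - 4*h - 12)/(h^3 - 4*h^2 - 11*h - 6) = (h + 2)/(h^2 + 2*h + 1)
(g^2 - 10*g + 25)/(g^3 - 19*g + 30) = (g^2 - 10*g + 25)/(g^3 - 19*g + 30)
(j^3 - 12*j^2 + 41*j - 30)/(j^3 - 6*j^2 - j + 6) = (j - 5)/(j + 1)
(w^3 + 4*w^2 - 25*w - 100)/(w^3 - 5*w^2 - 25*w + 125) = (w + 4)/(w - 5)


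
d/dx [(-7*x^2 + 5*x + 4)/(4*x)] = -7/4 - 1/x^2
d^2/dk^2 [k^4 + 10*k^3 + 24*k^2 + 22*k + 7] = 12*k^2 + 60*k + 48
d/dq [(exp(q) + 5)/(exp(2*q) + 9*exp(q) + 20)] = -exp(q)/(exp(2*q) + 8*exp(q) + 16)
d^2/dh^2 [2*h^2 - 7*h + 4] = 4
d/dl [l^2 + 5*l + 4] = 2*l + 5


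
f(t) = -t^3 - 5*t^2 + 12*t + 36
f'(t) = -3*t^2 - 10*t + 12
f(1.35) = 40.63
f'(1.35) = -6.97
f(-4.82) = -26.02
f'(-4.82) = -9.50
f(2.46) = 20.38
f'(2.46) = -30.75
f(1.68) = 37.31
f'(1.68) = -13.27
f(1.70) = 37.04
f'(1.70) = -13.67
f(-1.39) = 12.35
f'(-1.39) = 20.10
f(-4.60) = -27.66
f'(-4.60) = -5.48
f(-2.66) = -12.48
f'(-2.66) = 17.37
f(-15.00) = 2106.00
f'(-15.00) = -513.00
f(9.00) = -990.00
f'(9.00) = -321.00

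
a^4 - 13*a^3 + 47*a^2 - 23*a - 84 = (a - 7)*(a - 4)*(a - 3)*(a + 1)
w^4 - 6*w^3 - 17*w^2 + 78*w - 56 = (w - 7)*(w - 2)*(w - 1)*(w + 4)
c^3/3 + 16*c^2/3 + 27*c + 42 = (c/3 + 1)*(c + 6)*(c + 7)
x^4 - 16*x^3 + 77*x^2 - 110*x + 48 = (x - 8)*(x - 6)*(x - 1)^2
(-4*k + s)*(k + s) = -4*k^2 - 3*k*s + s^2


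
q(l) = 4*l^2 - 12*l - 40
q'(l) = 8*l - 12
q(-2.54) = 16.29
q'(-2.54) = -32.32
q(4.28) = -18.09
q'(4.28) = 22.24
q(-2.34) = 9.98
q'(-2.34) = -30.72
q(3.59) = -31.53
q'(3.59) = 16.72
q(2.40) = -45.76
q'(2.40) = 7.20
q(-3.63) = 56.27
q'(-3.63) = -41.04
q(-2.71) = 21.90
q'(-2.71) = -33.68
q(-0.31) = -35.90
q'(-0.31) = -14.48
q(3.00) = -40.00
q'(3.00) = 12.00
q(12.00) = 392.00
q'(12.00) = 84.00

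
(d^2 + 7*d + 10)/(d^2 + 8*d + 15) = (d + 2)/(d + 3)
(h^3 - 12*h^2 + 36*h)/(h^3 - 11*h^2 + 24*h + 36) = h/(h + 1)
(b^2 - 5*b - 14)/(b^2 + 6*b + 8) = (b - 7)/(b + 4)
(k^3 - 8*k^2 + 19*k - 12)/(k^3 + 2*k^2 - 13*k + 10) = (k^2 - 7*k + 12)/(k^2 + 3*k - 10)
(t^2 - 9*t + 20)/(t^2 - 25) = (t - 4)/(t + 5)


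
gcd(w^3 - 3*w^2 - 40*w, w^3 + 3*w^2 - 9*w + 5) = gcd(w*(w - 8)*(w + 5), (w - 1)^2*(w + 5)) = w + 5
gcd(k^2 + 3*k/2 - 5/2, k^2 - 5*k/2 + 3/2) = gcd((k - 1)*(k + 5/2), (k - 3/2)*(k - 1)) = k - 1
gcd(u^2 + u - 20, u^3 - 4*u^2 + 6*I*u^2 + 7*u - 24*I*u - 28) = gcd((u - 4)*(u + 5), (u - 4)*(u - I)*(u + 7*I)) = u - 4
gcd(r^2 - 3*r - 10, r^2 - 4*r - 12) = r + 2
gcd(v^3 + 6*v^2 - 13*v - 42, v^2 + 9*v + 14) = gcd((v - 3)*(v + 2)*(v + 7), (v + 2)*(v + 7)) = v^2 + 9*v + 14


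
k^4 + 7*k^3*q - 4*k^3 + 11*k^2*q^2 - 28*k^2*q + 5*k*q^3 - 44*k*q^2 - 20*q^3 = (k - 4)*(k + q)^2*(k + 5*q)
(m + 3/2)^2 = m^2 + 3*m + 9/4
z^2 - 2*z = z*(z - 2)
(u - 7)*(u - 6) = u^2 - 13*u + 42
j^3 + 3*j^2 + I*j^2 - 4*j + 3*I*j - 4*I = (j - 1)*(j + 4)*(j + I)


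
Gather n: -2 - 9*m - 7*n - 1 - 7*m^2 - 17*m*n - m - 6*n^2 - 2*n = -7*m^2 - 10*m - 6*n^2 + n*(-17*m - 9) - 3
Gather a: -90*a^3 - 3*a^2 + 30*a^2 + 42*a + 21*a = -90*a^3 + 27*a^2 + 63*a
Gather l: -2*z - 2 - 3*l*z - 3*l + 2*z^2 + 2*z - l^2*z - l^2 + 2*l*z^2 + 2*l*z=l^2*(-z - 1) + l*(2*z^2 - z - 3) + 2*z^2 - 2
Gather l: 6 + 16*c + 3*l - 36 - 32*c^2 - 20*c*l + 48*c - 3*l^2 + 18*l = -32*c^2 + 64*c - 3*l^2 + l*(21 - 20*c) - 30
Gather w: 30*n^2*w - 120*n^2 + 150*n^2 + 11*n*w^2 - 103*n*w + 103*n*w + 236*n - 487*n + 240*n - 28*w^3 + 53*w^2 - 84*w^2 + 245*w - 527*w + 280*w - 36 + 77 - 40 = 30*n^2 - 11*n - 28*w^3 + w^2*(11*n - 31) + w*(30*n^2 - 2) + 1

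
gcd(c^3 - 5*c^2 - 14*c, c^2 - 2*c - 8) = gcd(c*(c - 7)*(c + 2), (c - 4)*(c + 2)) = c + 2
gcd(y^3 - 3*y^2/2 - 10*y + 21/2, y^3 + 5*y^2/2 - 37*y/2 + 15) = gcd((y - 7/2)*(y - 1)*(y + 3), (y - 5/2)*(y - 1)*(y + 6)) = y - 1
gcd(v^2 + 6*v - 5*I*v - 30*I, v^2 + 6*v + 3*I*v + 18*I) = v + 6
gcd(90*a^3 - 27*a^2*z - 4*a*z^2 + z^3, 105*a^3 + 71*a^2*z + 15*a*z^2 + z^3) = 5*a + z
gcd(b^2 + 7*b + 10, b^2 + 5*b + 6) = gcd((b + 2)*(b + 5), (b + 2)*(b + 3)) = b + 2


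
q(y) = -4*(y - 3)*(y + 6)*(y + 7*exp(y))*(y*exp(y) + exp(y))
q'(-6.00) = 2.67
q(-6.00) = 0.00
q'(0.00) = 1500.00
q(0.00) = 504.00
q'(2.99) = -396171.47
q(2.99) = 4056.97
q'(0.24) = 2667.16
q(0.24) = 992.41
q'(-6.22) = 2.10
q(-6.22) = -0.52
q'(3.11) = -675804.44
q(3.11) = -59121.33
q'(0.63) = 6277.16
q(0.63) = 2649.43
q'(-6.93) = 0.73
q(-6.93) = -1.48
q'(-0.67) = 212.34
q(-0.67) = 38.47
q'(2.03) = 55877.96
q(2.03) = 39770.17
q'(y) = -4*(y - 3)*(y + 6)*(y + 7*exp(y))*(y*exp(y) + 2*exp(y)) - 4*(y - 3)*(y + 6)*(y*exp(y) + exp(y))*(7*exp(y) + 1) - 4*(y - 3)*(y + 7*exp(y))*(y*exp(y) + exp(y)) - 4*(y + 6)*(y + 7*exp(y))*(y*exp(y) + exp(y))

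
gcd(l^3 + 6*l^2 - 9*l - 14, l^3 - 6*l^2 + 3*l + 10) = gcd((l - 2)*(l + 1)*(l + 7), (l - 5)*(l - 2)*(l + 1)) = l^2 - l - 2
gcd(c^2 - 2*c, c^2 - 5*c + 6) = c - 2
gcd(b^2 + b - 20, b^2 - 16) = b - 4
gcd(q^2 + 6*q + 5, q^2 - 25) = q + 5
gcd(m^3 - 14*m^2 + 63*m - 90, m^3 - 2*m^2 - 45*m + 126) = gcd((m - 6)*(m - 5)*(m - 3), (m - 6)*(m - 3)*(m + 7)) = m^2 - 9*m + 18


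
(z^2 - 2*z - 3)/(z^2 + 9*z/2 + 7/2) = 2*(z - 3)/(2*z + 7)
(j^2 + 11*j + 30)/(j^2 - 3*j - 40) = (j + 6)/(j - 8)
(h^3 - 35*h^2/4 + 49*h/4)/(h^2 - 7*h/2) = (4*h^2 - 35*h + 49)/(2*(2*h - 7))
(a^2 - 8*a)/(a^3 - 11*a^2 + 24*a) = 1/(a - 3)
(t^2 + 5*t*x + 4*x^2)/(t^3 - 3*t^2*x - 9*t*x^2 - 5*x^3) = (-t - 4*x)/(-t^2 + 4*t*x + 5*x^2)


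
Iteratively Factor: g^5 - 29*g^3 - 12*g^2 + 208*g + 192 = (g + 1)*(g^4 - g^3 - 28*g^2 + 16*g + 192) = (g - 4)*(g + 1)*(g^3 + 3*g^2 - 16*g - 48) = (g - 4)^2*(g + 1)*(g^2 + 7*g + 12) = (g - 4)^2*(g + 1)*(g + 4)*(g + 3)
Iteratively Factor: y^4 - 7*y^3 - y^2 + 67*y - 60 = (y - 1)*(y^3 - 6*y^2 - 7*y + 60) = (y - 4)*(y - 1)*(y^2 - 2*y - 15) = (y - 5)*(y - 4)*(y - 1)*(y + 3)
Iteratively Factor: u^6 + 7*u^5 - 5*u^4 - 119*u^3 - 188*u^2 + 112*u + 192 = (u + 1)*(u^5 + 6*u^4 - 11*u^3 - 108*u^2 - 80*u + 192) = (u - 1)*(u + 1)*(u^4 + 7*u^3 - 4*u^2 - 112*u - 192) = (u - 4)*(u - 1)*(u + 1)*(u^3 + 11*u^2 + 40*u + 48) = (u - 4)*(u - 1)*(u + 1)*(u + 4)*(u^2 + 7*u + 12) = (u - 4)*(u - 1)*(u + 1)*(u + 4)^2*(u + 3)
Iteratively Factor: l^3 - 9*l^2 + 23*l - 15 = (l - 3)*(l^2 - 6*l + 5) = (l - 3)*(l - 1)*(l - 5)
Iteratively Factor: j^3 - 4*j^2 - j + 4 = (j + 1)*(j^2 - 5*j + 4) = (j - 4)*(j + 1)*(j - 1)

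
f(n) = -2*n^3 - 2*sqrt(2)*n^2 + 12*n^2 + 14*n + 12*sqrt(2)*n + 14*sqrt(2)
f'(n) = -6*n^2 - 4*sqrt(2)*n + 24*n + 14 + 12*sqrt(2)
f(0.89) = 53.22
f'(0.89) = 42.54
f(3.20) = 147.29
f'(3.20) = 28.23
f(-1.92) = 8.30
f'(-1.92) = -26.37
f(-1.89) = 7.53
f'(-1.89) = -25.13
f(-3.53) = 112.73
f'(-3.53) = -108.55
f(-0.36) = 9.93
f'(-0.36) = 23.59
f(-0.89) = 0.91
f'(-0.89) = 9.89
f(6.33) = 76.07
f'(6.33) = -93.33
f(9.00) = -416.57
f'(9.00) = -289.94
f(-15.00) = 8368.84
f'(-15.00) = -1594.18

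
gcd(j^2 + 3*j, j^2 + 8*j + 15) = j + 3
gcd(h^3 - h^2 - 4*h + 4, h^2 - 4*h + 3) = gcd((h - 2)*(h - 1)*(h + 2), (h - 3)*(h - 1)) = h - 1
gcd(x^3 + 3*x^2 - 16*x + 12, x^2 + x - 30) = x + 6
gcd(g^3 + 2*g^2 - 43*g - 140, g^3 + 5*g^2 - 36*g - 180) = g + 5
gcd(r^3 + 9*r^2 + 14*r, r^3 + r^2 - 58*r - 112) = r^2 + 9*r + 14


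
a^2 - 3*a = a*(a - 3)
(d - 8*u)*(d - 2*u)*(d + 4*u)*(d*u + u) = d^4*u - 6*d^3*u^2 + d^3*u - 24*d^2*u^3 - 6*d^2*u^2 + 64*d*u^4 - 24*d*u^3 + 64*u^4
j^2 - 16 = (j - 4)*(j + 4)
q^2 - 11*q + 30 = (q - 6)*(q - 5)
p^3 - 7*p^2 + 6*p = p*(p - 6)*(p - 1)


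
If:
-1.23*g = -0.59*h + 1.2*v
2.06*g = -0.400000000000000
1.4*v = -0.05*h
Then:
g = -0.19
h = -0.38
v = 0.01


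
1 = 1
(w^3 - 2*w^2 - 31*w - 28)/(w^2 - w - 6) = (-w^3 + 2*w^2 + 31*w + 28)/(-w^2 + w + 6)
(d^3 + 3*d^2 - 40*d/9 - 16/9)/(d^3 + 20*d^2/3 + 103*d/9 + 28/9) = (3*d - 4)/(3*d + 7)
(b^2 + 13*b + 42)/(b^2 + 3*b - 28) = (b + 6)/(b - 4)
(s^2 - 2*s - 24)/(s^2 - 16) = (s - 6)/(s - 4)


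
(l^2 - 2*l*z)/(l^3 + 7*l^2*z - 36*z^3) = l/(l^2 + 9*l*z + 18*z^2)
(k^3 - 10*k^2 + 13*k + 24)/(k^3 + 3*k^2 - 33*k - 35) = (k^2 - 11*k + 24)/(k^2 + 2*k - 35)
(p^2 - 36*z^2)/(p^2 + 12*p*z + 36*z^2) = (p - 6*z)/(p + 6*z)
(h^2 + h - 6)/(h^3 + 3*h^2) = (h - 2)/h^2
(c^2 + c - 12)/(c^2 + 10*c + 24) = (c - 3)/(c + 6)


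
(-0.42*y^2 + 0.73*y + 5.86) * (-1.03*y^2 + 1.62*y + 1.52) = 0.4326*y^4 - 1.4323*y^3 - 5.4916*y^2 + 10.6028*y + 8.9072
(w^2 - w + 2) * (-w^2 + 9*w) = -w^4 + 10*w^3 - 11*w^2 + 18*w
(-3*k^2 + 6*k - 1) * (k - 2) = -3*k^3 + 12*k^2 - 13*k + 2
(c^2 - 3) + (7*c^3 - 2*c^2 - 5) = 7*c^3 - c^2 - 8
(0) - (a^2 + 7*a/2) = -a^2 - 7*a/2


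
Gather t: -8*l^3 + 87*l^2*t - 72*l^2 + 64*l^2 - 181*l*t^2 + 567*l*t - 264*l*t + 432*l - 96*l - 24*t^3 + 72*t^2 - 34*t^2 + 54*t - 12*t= -8*l^3 - 8*l^2 + 336*l - 24*t^3 + t^2*(38 - 181*l) + t*(87*l^2 + 303*l + 42)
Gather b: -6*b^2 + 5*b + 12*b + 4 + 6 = -6*b^2 + 17*b + 10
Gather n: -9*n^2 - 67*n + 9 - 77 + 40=-9*n^2 - 67*n - 28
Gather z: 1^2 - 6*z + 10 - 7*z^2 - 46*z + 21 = -7*z^2 - 52*z + 32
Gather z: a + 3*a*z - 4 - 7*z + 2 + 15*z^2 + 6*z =a + 15*z^2 + z*(3*a - 1) - 2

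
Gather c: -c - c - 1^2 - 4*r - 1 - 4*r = -2*c - 8*r - 2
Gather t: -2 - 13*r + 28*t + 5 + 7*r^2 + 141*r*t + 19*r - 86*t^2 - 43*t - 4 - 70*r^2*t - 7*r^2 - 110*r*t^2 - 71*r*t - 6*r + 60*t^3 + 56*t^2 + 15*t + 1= 60*t^3 + t^2*(-110*r - 30) + t*(-70*r^2 + 70*r)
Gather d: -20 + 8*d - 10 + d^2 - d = d^2 + 7*d - 30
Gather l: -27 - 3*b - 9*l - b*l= -3*b + l*(-b - 9) - 27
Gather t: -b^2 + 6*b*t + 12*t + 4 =-b^2 + t*(6*b + 12) + 4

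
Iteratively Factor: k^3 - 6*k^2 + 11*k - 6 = (k - 3)*(k^2 - 3*k + 2) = (k - 3)*(k - 2)*(k - 1)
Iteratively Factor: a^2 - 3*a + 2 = (a - 1)*(a - 2)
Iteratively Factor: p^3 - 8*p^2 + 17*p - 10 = (p - 5)*(p^2 - 3*p + 2) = (p - 5)*(p - 1)*(p - 2)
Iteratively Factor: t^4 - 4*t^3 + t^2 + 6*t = (t)*(t^3 - 4*t^2 + t + 6) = t*(t + 1)*(t^2 - 5*t + 6) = t*(t - 2)*(t + 1)*(t - 3)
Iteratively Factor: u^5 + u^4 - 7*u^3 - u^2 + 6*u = (u)*(u^4 + u^3 - 7*u^2 - u + 6) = u*(u + 3)*(u^3 - 2*u^2 - u + 2) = u*(u - 2)*(u + 3)*(u^2 - 1) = u*(u - 2)*(u - 1)*(u + 3)*(u + 1)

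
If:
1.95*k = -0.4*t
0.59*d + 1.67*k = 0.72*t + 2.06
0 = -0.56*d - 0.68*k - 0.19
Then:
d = -0.95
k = 0.51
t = -2.47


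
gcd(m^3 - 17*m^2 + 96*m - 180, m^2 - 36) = m - 6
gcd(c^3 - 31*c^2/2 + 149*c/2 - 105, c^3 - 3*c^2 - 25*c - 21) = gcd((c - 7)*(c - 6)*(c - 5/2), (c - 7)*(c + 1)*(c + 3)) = c - 7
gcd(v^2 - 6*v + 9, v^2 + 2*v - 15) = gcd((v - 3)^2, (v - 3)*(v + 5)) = v - 3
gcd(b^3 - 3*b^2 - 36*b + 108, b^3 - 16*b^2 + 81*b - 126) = b^2 - 9*b + 18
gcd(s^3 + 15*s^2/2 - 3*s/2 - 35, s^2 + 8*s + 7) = s + 7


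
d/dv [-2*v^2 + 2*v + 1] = 2 - 4*v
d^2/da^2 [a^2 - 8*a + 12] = 2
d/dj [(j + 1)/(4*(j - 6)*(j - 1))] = (-j^2 - 2*j + 13)/(4*(j^4 - 14*j^3 + 61*j^2 - 84*j + 36))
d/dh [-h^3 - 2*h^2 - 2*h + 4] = -3*h^2 - 4*h - 2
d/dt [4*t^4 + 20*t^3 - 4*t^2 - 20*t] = 16*t^3 + 60*t^2 - 8*t - 20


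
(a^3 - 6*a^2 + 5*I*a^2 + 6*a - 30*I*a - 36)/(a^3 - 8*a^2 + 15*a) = (a^3 + a^2*(-6 + 5*I) + 6*a*(1 - 5*I) - 36)/(a*(a^2 - 8*a + 15))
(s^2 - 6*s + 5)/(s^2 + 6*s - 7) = (s - 5)/(s + 7)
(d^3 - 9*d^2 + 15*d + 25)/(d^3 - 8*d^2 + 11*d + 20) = (d - 5)/(d - 4)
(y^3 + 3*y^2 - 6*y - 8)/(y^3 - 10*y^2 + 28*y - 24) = (y^2 + 5*y + 4)/(y^2 - 8*y + 12)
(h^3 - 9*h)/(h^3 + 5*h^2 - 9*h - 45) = h/(h + 5)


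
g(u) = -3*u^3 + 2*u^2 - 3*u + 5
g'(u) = -9*u^2 + 4*u - 3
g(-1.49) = 23.83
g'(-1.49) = -28.94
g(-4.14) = 264.57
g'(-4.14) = -173.82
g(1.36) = -2.93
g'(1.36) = -14.21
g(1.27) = -1.73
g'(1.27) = -12.44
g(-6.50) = 932.88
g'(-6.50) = -409.25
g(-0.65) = 8.62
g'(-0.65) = -9.40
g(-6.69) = 1012.84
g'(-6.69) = -432.56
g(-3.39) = 155.03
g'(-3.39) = -119.99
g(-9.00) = 2381.00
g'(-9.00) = -768.00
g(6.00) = -589.00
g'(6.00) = -303.00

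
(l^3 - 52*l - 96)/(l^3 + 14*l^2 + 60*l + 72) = (l - 8)/(l + 6)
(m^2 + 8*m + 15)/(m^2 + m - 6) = (m + 5)/(m - 2)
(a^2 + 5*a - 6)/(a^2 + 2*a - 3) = (a + 6)/(a + 3)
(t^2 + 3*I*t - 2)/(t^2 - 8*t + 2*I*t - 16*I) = (t + I)/(t - 8)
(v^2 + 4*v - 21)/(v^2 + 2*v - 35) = (v - 3)/(v - 5)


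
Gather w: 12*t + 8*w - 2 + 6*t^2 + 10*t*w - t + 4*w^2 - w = 6*t^2 + 11*t + 4*w^2 + w*(10*t + 7) - 2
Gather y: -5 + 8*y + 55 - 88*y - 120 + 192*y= 112*y - 70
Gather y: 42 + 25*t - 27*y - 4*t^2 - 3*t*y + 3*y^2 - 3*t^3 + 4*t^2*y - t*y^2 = -3*t^3 - 4*t^2 + 25*t + y^2*(3 - t) + y*(4*t^2 - 3*t - 27) + 42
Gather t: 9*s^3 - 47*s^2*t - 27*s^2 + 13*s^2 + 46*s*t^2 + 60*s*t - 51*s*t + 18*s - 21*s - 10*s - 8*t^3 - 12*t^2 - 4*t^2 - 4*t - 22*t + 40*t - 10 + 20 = 9*s^3 - 14*s^2 - 13*s - 8*t^3 + t^2*(46*s - 16) + t*(-47*s^2 + 9*s + 14) + 10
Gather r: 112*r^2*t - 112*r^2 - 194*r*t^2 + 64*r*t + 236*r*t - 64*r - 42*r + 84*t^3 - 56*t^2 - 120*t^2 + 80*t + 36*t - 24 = r^2*(112*t - 112) + r*(-194*t^2 + 300*t - 106) + 84*t^3 - 176*t^2 + 116*t - 24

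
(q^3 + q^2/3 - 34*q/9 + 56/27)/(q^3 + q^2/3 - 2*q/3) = (q^2 + q - 28/9)/(q*(q + 1))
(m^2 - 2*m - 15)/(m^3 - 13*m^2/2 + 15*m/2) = 2*(m + 3)/(m*(2*m - 3))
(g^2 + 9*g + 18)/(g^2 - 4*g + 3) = (g^2 + 9*g + 18)/(g^2 - 4*g + 3)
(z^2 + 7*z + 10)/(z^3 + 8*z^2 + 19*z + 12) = (z^2 + 7*z + 10)/(z^3 + 8*z^2 + 19*z + 12)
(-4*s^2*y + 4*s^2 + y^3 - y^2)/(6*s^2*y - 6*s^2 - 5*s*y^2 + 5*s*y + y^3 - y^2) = (2*s + y)/(-3*s + y)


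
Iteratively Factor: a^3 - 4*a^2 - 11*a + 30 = (a - 2)*(a^2 - 2*a - 15) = (a - 5)*(a - 2)*(a + 3)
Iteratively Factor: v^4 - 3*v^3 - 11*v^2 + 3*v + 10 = (v + 2)*(v^3 - 5*v^2 - v + 5) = (v - 5)*(v + 2)*(v^2 - 1) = (v - 5)*(v - 1)*(v + 2)*(v + 1)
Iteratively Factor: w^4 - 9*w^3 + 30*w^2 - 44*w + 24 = (w - 2)*(w^3 - 7*w^2 + 16*w - 12) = (w - 2)^2*(w^2 - 5*w + 6) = (w - 3)*(w - 2)^2*(w - 2)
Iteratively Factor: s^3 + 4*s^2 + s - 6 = (s - 1)*(s^2 + 5*s + 6) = (s - 1)*(s + 2)*(s + 3)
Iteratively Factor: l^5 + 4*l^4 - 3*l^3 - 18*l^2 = (l - 2)*(l^4 + 6*l^3 + 9*l^2) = l*(l - 2)*(l^3 + 6*l^2 + 9*l) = l*(l - 2)*(l + 3)*(l^2 + 3*l) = l^2*(l - 2)*(l + 3)*(l + 3)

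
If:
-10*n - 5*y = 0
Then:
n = -y/2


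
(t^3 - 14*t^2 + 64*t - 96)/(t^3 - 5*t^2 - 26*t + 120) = (t - 4)/(t + 5)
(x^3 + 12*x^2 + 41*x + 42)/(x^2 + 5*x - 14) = (x^2 + 5*x + 6)/(x - 2)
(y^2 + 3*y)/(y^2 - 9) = y/(y - 3)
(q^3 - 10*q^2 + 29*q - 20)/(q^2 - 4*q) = q - 6 + 5/q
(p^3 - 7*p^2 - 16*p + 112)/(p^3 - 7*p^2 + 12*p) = (p^2 - 3*p - 28)/(p*(p - 3))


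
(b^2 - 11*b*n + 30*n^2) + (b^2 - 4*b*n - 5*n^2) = 2*b^2 - 15*b*n + 25*n^2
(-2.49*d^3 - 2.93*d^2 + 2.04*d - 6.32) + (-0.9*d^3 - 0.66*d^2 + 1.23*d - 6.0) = -3.39*d^3 - 3.59*d^2 + 3.27*d - 12.32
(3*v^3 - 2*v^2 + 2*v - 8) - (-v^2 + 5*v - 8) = 3*v^3 - v^2 - 3*v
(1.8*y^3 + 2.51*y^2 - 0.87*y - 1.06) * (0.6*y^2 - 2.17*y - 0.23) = 1.08*y^5 - 2.4*y^4 - 6.3827*y^3 + 0.6746*y^2 + 2.5003*y + 0.2438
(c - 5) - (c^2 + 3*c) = -c^2 - 2*c - 5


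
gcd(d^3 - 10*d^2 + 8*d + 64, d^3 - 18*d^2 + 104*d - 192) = d^2 - 12*d + 32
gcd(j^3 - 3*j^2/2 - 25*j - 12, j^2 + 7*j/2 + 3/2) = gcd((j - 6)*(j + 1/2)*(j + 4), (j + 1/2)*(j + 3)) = j + 1/2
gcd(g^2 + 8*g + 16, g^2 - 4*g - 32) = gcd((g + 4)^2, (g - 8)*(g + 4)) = g + 4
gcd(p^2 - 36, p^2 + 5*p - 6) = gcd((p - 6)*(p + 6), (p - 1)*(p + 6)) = p + 6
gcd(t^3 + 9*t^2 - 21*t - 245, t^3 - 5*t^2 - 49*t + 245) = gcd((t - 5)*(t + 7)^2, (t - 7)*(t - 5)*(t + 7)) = t^2 + 2*t - 35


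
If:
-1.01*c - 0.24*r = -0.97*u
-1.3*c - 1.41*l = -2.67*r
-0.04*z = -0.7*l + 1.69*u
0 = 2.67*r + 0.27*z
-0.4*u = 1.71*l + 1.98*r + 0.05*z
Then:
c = 0.00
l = 0.00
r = 0.00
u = 0.00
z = 0.00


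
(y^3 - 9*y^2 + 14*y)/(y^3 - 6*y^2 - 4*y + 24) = y*(y - 7)/(y^2 - 4*y - 12)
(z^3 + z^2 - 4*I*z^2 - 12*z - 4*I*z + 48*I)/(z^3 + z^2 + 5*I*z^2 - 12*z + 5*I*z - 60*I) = (z - 4*I)/(z + 5*I)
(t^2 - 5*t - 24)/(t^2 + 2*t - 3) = (t - 8)/(t - 1)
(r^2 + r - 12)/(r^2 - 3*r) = (r + 4)/r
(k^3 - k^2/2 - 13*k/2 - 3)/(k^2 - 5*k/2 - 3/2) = k + 2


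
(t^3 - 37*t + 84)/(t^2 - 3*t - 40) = (-t^3 + 37*t - 84)/(-t^2 + 3*t + 40)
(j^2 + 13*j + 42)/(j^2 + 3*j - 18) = (j + 7)/(j - 3)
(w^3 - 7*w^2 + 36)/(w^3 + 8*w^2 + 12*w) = (w^2 - 9*w + 18)/(w*(w + 6))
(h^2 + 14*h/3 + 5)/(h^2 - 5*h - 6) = (h^2 + 14*h/3 + 5)/(h^2 - 5*h - 6)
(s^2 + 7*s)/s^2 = (s + 7)/s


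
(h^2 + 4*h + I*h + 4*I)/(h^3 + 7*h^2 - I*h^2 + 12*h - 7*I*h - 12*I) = (h + I)/(h^2 + h*(3 - I) - 3*I)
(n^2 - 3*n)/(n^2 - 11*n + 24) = n/(n - 8)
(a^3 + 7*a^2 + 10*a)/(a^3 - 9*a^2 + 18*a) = (a^2 + 7*a + 10)/(a^2 - 9*a + 18)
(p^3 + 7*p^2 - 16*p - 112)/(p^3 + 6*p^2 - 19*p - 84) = (p + 4)/(p + 3)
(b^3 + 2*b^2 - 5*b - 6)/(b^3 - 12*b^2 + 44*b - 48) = (b^2 + 4*b + 3)/(b^2 - 10*b + 24)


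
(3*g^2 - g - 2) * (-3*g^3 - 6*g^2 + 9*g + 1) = -9*g^5 - 15*g^4 + 39*g^3 + 6*g^2 - 19*g - 2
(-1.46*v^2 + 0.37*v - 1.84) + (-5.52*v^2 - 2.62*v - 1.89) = -6.98*v^2 - 2.25*v - 3.73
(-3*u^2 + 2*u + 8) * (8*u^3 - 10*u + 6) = -24*u^5 + 16*u^4 + 94*u^3 - 38*u^2 - 68*u + 48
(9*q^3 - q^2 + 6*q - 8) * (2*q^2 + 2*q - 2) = 18*q^5 + 16*q^4 - 8*q^3 - 2*q^2 - 28*q + 16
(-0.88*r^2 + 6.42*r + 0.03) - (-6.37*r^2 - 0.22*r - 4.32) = 5.49*r^2 + 6.64*r + 4.35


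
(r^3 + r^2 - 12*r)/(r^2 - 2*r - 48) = r*(-r^2 - r + 12)/(-r^2 + 2*r + 48)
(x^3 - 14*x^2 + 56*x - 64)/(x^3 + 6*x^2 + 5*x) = (x^3 - 14*x^2 + 56*x - 64)/(x*(x^2 + 6*x + 5))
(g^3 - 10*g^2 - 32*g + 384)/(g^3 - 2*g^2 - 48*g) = (g - 8)/g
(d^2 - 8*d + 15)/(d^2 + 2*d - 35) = (d - 3)/(d + 7)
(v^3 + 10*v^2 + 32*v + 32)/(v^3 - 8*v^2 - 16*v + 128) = (v^2 + 6*v + 8)/(v^2 - 12*v + 32)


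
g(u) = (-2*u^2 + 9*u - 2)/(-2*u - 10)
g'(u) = (9 - 4*u)/(-2*u - 10) + 2*(-2*u^2 + 9*u - 2)/(-2*u - 10)^2 = (u^2 + 10*u - 47/2)/(u^2 + 10*u + 25)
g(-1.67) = 3.39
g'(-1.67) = -3.37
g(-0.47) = 0.74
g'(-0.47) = -1.36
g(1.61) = -0.55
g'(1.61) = -0.11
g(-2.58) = 7.96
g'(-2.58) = -7.28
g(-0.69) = 1.06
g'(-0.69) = -1.61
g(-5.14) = -361.07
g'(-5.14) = -2473.49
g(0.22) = 0.01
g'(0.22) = -0.78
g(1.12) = -0.46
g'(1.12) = -0.29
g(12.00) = 5.35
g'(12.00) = 0.83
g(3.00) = -0.44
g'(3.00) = 0.24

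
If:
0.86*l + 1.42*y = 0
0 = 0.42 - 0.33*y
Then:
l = -2.10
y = 1.27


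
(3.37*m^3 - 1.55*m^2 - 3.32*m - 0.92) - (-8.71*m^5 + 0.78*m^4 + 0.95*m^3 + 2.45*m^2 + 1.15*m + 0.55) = 8.71*m^5 - 0.78*m^4 + 2.42*m^3 - 4.0*m^2 - 4.47*m - 1.47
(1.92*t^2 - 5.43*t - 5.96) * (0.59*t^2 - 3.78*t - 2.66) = 1.1328*t^4 - 10.4613*t^3 + 11.9018*t^2 + 36.9726*t + 15.8536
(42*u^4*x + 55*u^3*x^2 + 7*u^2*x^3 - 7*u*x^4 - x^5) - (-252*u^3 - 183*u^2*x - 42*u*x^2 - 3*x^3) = 42*u^4*x + 55*u^3*x^2 + 252*u^3 + 7*u^2*x^3 + 183*u^2*x - 7*u*x^4 + 42*u*x^2 - x^5 + 3*x^3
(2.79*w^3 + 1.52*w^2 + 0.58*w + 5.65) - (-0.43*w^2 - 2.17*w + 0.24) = 2.79*w^3 + 1.95*w^2 + 2.75*w + 5.41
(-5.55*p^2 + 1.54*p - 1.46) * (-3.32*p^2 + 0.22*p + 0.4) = 18.426*p^4 - 6.3338*p^3 + 2.966*p^2 + 0.2948*p - 0.584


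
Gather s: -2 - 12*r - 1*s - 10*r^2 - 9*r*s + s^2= -10*r^2 - 12*r + s^2 + s*(-9*r - 1) - 2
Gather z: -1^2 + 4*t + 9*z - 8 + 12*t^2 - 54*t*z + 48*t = 12*t^2 + 52*t + z*(9 - 54*t) - 9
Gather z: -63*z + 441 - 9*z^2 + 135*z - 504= -9*z^2 + 72*z - 63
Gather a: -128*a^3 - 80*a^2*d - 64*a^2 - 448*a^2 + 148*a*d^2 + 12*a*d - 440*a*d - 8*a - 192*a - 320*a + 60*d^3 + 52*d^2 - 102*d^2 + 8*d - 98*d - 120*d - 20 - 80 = -128*a^3 + a^2*(-80*d - 512) + a*(148*d^2 - 428*d - 520) + 60*d^3 - 50*d^2 - 210*d - 100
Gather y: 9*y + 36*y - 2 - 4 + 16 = 45*y + 10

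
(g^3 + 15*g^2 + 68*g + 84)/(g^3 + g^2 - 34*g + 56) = (g^2 + 8*g + 12)/(g^2 - 6*g + 8)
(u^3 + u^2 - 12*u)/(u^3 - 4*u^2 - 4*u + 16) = u*(u^2 + u - 12)/(u^3 - 4*u^2 - 4*u + 16)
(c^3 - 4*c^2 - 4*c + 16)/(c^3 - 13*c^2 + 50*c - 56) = (c + 2)/(c - 7)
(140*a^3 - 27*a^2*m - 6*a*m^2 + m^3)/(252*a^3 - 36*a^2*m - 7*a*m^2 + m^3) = (20*a^2 - a*m - m^2)/(36*a^2 - m^2)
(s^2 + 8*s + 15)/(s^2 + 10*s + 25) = (s + 3)/(s + 5)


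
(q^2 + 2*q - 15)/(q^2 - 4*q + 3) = (q + 5)/(q - 1)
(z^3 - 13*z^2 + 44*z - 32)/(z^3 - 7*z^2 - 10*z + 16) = (z - 4)/(z + 2)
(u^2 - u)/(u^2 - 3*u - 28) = u*(1 - u)/(-u^2 + 3*u + 28)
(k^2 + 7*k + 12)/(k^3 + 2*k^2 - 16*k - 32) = (k + 3)/(k^2 - 2*k - 8)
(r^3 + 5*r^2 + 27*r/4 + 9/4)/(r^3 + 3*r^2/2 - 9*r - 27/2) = (r + 1/2)/(r - 3)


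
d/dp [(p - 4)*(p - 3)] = 2*p - 7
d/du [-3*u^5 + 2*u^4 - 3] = u^3*(8 - 15*u)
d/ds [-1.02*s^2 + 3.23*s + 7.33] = 3.23 - 2.04*s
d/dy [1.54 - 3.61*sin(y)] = -3.61*cos(y)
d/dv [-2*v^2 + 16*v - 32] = 16 - 4*v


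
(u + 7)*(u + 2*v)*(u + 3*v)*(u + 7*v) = u^4 + 12*u^3*v + 7*u^3 + 41*u^2*v^2 + 84*u^2*v + 42*u*v^3 + 287*u*v^2 + 294*v^3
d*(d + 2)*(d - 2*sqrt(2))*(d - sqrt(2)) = d^4 - 3*sqrt(2)*d^3 + 2*d^3 - 6*sqrt(2)*d^2 + 4*d^2 + 8*d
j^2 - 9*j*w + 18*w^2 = (j - 6*w)*(j - 3*w)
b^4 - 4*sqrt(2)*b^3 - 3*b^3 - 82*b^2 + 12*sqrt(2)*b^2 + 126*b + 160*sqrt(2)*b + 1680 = (b - 8)*(b + 5)*(b - 7*sqrt(2))*(b + 3*sqrt(2))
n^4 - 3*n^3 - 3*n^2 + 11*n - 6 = (n - 3)*(n - 1)^2*(n + 2)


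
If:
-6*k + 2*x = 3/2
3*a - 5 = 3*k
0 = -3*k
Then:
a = 5/3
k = 0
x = 3/4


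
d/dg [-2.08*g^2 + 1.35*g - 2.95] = 1.35 - 4.16*g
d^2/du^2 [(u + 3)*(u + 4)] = 2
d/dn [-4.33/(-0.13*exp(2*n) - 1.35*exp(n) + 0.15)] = (-1.1258*exp(n) - 5.8455)*exp(n)/(0.13*exp(2*n) + 1.35*exp(n) - 0.15)^2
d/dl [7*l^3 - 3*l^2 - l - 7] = 21*l^2 - 6*l - 1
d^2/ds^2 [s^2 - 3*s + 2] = 2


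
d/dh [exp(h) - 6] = exp(h)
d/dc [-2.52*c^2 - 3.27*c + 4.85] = -5.04*c - 3.27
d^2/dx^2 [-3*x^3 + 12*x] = -18*x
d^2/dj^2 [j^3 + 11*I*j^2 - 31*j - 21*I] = 6*j + 22*I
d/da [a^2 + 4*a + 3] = 2*a + 4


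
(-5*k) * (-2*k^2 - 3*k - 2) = 10*k^3 + 15*k^2 + 10*k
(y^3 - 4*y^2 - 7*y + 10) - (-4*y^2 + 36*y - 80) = y^3 - 43*y + 90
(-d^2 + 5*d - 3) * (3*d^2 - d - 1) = -3*d^4 + 16*d^3 - 13*d^2 - 2*d + 3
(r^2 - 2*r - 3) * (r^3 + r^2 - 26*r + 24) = r^5 - r^4 - 31*r^3 + 73*r^2 + 30*r - 72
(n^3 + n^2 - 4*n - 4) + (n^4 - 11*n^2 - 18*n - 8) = n^4 + n^3 - 10*n^2 - 22*n - 12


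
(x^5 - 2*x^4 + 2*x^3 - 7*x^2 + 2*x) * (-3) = -3*x^5 + 6*x^4 - 6*x^3 + 21*x^2 - 6*x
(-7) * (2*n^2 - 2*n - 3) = -14*n^2 + 14*n + 21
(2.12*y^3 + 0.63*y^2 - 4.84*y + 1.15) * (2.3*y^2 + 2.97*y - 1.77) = 4.876*y^5 + 7.7454*y^4 - 13.0133*y^3 - 12.8449*y^2 + 11.9823*y - 2.0355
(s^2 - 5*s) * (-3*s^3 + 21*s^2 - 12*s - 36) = -3*s^5 + 36*s^4 - 117*s^3 + 24*s^2 + 180*s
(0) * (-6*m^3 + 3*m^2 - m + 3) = 0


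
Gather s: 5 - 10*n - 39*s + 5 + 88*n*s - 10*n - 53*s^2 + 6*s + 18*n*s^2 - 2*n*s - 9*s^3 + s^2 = -20*n - 9*s^3 + s^2*(18*n - 52) + s*(86*n - 33) + 10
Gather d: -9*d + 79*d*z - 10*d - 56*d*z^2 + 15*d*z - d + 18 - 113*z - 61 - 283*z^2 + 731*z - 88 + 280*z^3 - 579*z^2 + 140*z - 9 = d*(-56*z^2 + 94*z - 20) + 280*z^3 - 862*z^2 + 758*z - 140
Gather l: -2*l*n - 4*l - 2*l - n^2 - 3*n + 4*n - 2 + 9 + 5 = l*(-2*n - 6) - n^2 + n + 12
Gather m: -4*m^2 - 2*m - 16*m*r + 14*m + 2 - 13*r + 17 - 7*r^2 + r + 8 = -4*m^2 + m*(12 - 16*r) - 7*r^2 - 12*r + 27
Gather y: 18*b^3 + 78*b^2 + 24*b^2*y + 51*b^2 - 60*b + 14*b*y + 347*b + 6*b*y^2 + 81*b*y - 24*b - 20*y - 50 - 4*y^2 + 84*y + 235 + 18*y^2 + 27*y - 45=18*b^3 + 129*b^2 + 263*b + y^2*(6*b + 14) + y*(24*b^2 + 95*b + 91) + 140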